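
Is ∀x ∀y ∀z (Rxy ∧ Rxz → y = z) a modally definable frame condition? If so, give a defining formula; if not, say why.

This is a Sahlqvist condition; the CD axiom ◇p → □p defines it.

Yes — defined by ◇p → □p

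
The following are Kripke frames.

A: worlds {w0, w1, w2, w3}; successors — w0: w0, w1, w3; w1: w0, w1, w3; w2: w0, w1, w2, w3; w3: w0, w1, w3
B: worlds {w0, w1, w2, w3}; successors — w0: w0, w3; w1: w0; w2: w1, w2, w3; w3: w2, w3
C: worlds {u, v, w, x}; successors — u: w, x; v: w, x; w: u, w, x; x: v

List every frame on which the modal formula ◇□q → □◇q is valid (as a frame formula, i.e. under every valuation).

The schema corresponds to convergence: ∀x ∀y ∀z (Rxy ∧ Rxz → ∃w (Ryw ∧ Rzw)).
A: ✓.
B: fails — Rw2w2 and Rw2w1 but w2 and w1 have no common successor.
C: fails — Ruw and Rux but w and x have no common successor.
Valid on: A.

A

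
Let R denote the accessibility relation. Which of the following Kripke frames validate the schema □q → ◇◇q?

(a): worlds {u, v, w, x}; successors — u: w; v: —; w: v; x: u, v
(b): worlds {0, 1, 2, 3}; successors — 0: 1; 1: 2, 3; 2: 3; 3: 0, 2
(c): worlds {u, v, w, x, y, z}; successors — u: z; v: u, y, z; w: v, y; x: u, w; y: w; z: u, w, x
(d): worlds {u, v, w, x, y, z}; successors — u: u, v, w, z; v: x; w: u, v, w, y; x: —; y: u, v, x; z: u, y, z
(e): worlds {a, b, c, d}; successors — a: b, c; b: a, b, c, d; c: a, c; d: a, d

This is the axiom for a generalized confluence (Geach) condition; its first-order frame correspondent is ∀x ∃w (xRw ∧ xR²w).
(a): fails — at u but no t with uRt and uR²t.
(b): fails — at 0 but no w with 0Rw and 0R²w.
(c): fails — at u but no t with uRt and uR²t.
(d): fails — at v but no t with vRt and vR²t.
(e): condition met.

(e)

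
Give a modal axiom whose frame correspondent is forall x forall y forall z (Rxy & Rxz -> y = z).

◇s → □s

A defining formula is ◇s → □s (the CD axiom).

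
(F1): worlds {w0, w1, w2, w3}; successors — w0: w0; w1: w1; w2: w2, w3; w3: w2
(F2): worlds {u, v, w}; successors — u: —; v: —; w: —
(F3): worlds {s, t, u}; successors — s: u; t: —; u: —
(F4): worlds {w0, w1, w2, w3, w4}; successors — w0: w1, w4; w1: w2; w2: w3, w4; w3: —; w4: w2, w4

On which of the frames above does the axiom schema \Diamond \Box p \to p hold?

Frame correspondent (Sahlqvist): \forall x \forall y (Rxy \to Ryx) — i.e. symmetry.
(F1): ✓.
(F2): ✓.
(F3): fails — Rsu but not Rus.
(F4): fails — Rw1w2 but not Rw2w1.

(F1), (F2)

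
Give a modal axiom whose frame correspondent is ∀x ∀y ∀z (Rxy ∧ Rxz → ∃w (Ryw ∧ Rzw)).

◇□s → □◇s

A defining formula is ◇□s → □◇s (the .2 axiom).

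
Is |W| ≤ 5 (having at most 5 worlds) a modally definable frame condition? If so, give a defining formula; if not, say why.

Not modally definable

Modal frame validity is preserved under disjoint unions.
Any modal formula valid on each of 6 disjoint one-world frames is valid on their disjoint union (validity is preserved under disjoint unions). Each one-world frame has |W|=1≤5, but the union has |W|=6.
Hence having at most 5 worlds is not modally definable.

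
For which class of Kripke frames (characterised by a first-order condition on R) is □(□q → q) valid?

shift-reflexivity

This is the T□ axiom.
Its frame correspondent is shift-reflexivity — ∀x ∀y (Rxy → Ryy).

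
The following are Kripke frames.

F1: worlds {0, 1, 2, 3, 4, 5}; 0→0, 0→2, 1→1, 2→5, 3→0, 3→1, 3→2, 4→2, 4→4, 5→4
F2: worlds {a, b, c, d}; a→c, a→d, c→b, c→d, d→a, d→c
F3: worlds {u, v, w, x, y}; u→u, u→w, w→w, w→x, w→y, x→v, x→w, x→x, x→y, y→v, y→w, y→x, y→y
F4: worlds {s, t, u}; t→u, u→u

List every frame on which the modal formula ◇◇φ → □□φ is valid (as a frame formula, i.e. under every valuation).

F4

Frame correspondent (Sahlqvist): ∀x ∀y ∀z ((xR²y ∧ xR²z) → ∃w (y = w ∧ z = w)) — i.e. a generalized confluence (Geach) condition.
F1: fails — 0R²0, 0R²2 but 0 ≠ 2.
F2: fails — aR²a, aR²b but a ≠ b.
F3: fails — uR²u, uR²w but u ≠ w.
F4: satisfies the condition.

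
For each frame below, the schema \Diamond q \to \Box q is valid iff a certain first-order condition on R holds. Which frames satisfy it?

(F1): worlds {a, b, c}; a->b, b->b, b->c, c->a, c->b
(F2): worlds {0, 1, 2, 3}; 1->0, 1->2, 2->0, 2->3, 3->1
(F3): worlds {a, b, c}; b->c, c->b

(F3)

Frame correspondent (Sahlqvist): \forall x \forall y \forall z (Rxy \wedge Rxz \to y = z) — i.e. partial functionality.
(F1): fails — b sees both b and c.
(F2): fails — 1 sees both 0 and 2.
(F3): satisfies the condition.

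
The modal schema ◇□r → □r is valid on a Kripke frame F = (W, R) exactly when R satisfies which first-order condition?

the Euclidean property: ∀x ∀y ∀z (Rxy ∧ Rxz → Ryz)

Equivalently (dual form): ◇r → □◇r.
Suppose ◇r→□◇r is valid. Take Rxy, Rxz and set V(r)={y}. Then ◇r at x, so □◇r at x, so ◇r at z, so some w with Rzw has r; w=y, i.e. Rzy. By symmetry of the argument, Ryz.
Conversely, on a frame with the Euclidean property the schema holds at every world under every valuation.
So the correspondent is the Euclidean property.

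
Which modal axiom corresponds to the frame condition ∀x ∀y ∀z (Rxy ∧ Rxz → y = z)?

A defining formula is ◇s → □s (the CD axiom).
Suppose ◇s→□s is valid. Take Rxy, Rxz and set V(s)={y}. Then ◇s at x, so □s at x, so s at z, i.e. z=y.

◇s → □s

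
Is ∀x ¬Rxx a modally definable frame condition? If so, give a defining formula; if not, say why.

Any modally definable frame class is closed under surjective bounded morphisms.
The 2-cycle (worlds w0,w1 with w0→w1→w0) is irreflexive, and the map sending every world to a single reflexive point • is a surjective bounded morphism (forth: every edge maps to (•,•); back: every world has a successor). So any modal formula valid on the 2-cycle is also valid on the reflexive point, which is not irreflexive.
So the class is not modally definable.

No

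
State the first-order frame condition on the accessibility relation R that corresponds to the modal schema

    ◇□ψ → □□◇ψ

∀x ∀y ∀z ((xRy ∧ xR²z) → ∃w (yRw ∧ zRw))

This is a Sahlqvist (Geach-type) schema ◇^1□^1ψ → □^2◇^1ψ.
Minimal-valuation argument: fix x; take any y with xR^1y and any z with xR^2z. Set V(ψ) to the set of worlds R-reachable from y in exactly 1 step. Then □^1ψ holds at y, so the antecedent holds at x; validity forces ◇^1ψ at z, giving a w with zR^1w and yR^1w.
First-order correspondent: ∀x ∀y ∀z ((xRy ∧ xR²z) → ∃w (yRw ∧ zRw)).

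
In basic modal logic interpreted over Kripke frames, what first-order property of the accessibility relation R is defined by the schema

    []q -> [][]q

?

Transitivity

Suppose □q→□□q is valid. Take Rxy, Ryz and set V(q)={w : Rxw}. Then □q at x, so □□q at x, so □q at y, so q at z, i.e. Rxz.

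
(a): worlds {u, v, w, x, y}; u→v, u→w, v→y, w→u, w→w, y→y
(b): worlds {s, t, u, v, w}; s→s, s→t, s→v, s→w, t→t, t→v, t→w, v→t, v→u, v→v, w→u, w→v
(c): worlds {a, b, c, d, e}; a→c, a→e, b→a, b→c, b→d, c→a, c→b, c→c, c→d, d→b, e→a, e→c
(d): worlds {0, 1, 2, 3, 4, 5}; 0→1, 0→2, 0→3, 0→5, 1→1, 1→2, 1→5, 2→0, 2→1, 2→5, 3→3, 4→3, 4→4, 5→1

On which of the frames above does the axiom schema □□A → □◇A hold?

(a), (c), (d)

The schema corresponds to a generalized confluence (Geach) condition: ∀x ∀z (xRz → ∃w (xR²w ∧ zRw)).
(a): satisfies the condition.
(b): fails — vRu but no w* with vR²w* and uRw*.
(c): satisfies the condition.
(d): satisfies the condition.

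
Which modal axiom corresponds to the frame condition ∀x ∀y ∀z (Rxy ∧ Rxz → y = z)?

◇q → □q

A defining formula is ◇q → □q (the CD axiom).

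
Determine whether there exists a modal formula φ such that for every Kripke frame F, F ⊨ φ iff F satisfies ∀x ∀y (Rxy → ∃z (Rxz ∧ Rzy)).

Definable; □□q → □q defines it

The condition is density. A defining modal formula is □□q → □q.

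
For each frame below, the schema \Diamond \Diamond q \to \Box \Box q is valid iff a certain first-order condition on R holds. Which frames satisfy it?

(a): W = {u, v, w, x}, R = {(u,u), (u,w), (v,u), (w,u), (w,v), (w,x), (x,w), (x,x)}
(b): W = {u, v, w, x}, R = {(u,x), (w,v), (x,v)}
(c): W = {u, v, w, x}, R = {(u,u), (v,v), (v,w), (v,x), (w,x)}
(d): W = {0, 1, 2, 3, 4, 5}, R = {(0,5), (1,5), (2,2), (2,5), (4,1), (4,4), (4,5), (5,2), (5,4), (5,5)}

Frame correspondent (Sahlqvist): \forall x \forall y \forall z ((x R^2 y \wedge x R^2 z) \to \exists w (y = w \wedge z = w)) — i.e. a generalized confluence (Geach) condition.
(a): fails — uR²u, uR²v but u ≠ v.
(b): satisfies the condition.
(c): fails — vR²v, vR²w but v ≠ w.
(d): fails — 0R²2, 0R²4 but 2 ≠ 4.
Valid on: (b).

(b)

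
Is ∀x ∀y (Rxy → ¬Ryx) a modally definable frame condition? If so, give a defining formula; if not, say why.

Any modally definable frame class is closed under surjective bounded morphisms.
The 4-cycle (worlds s,t,u,v with s→t→u→v→s) is asymmetric. Mapping every world to a single reflexive point • is a surjective bounded morphism, and the reflexive point is not asymmetric (R•• but asymmetry requires ¬R••).
So no modal formula (or set of formulas) defines exactly the asymmetric frames.

No — not modally definable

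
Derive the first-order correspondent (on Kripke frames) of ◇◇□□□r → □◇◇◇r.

∀x ∀y ∀z ((xR²y ∧ xRz) → ∃w (yR³w ∧ zR³w))

This is a Sahlqvist (Geach-type) schema ◇^2□^3r → □^1◇^3r.
Minimal-valuation argument: fix x; take any y with xR^2y and any z with xR^1z. Set V(r) to the set of worlds R-reachable from y in exactly 3 steps. Then □^3r holds at y, so the antecedent holds at x; validity forces ◇^3r at z, giving a w with zR^3w and yR^3w.
First-order correspondent: ∀x ∀y ∀z ((xR²y ∧ xRz) → ∃w (yR³w ∧ zR³w)).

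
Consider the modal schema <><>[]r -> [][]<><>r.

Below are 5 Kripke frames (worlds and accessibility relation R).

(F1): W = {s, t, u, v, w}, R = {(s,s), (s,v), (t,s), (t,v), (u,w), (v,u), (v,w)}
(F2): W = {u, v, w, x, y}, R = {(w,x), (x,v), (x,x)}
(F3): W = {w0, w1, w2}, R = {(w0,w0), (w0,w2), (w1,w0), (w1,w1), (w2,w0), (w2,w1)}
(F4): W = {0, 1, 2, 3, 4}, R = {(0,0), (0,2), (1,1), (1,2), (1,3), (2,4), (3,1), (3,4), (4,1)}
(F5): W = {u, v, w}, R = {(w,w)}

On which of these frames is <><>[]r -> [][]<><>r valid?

(F3), (F5)

Frame correspondent (Sahlqvist): forall x forall y forall z ((x R^2 y & x R^2 z) -> exists w (yRw & z R^2 w)) — i.e. a generalized confluence (Geach) condition.
(F1): fails — sR²s, sR²u but no w* with sRw* and uR²w*.
(F2): fails — wR²v, wR²v but no t with vRt and vR²t.
(F3): satisfies the condition.
(F4): fails — 0R²0, 0R²2 but no w with 0Rw and 2R²w.
(F5): satisfies the condition.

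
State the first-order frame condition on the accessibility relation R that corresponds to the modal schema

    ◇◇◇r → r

∀x ∀y (xR³y → ∃w (y = w ∧ x = w))

This is a Sahlqvist (Geach-type) schema ◇^3□^0r → □^0◇^0r.
First-order correspondent: ∀x ∀y (xR³y → ∃w (y = w ∧ x = w)).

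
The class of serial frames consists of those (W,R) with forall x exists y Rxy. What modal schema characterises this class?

A defining formula is □p → ◇p (the D axiom).
Suppose □p→◇p is valid. At any x set V(p)=W. Then □p at x, so ◇p at x, so x has a successor.

□p → ◇p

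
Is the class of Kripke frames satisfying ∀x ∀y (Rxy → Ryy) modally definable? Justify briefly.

Yes — defined by □(□p → p)

The condition is shift-reflexivity. A defining modal formula is □(□p → p).
Suppose □(□p→p) is valid. Take Rxy and set V(p)={w : Ryw}. Then at y, □p holds; since □(□p→p) at x, □p→p at y, so p at y, i.e. Ryy.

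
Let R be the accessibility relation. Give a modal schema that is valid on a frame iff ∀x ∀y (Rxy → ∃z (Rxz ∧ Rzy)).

□□s → □s

A defining formula is □□s → □s (the C4 axiom).
Suppose □□s→□s is valid. Take Rxy and set V(s)={w : xR²w}. Then □□s at x, so □s at x, so s at y, i.e. ∃z(Rxz∧Rzy).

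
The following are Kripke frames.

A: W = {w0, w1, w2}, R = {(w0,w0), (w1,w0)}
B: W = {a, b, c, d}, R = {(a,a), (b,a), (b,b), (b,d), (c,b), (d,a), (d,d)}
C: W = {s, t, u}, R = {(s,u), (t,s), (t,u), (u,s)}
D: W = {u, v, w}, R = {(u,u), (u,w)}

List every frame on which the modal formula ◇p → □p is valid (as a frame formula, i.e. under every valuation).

Frame correspondent (Sahlqvist): ∀x ∀y ∀z (Rxy ∧ Rxz → y = z) — i.e. partial functionality.
A: ✓.
B: fails — b sees both a and b.
C: fails — t sees both s and u.
D: fails — u sees both u and w.
Valid on: A.

A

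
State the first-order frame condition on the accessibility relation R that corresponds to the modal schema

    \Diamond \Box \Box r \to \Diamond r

\forall x \forall y (xRy \to \exists w (y R^2 w \wedge xRw))

This is a Sahlqvist (Geach-type) schema ◇^1□^2r → □^0◇^1r.
Minimal-valuation argument: fix x; take any y with xR^1y and any z with xR^0z. Set V(r) to the set of worlds R-reachable from y in exactly 2 steps. Then □^2r holds at y, so the antecedent holds at x; validity forces ◇^1r at z, giving a w with zR^1w and yR^2w.
First-order correspondent: \forall x \forall y (xRy \to \exists w (y R^2 w \wedge xRw)).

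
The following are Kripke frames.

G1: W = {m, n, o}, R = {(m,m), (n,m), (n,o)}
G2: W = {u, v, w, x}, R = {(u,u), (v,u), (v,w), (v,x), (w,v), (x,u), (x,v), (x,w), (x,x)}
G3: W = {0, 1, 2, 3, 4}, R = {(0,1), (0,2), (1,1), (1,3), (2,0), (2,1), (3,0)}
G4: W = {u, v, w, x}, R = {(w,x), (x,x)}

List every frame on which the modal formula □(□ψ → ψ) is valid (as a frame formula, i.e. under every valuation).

The schema corresponds to shift-reflexivity: ∀x ∀y (Rxy → Ryy).
G1: fails — Rno but not Roo.
G2: fails — Rxw but not Rww.
G3: fails — R02 but not R22.
G4: satisfies the condition.

G4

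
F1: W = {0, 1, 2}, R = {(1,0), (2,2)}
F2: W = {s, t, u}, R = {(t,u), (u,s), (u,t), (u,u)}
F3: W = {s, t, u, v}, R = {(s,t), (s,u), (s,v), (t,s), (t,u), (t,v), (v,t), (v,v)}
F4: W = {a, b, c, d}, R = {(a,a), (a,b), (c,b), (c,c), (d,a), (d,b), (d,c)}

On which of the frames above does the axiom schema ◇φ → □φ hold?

F1

This is the axiom for partial functionality; its first-order frame correspondent is ∀x ∀y ∀z (Rxy ∧ Rxz → y = z).
F1: condition met.
F2: fails — u sees both s and t.
F3: fails — s sees both t and u.
F4: fails — a sees both a and b.
Valid on: F1.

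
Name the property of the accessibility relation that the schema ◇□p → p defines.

This schema is equivalent to the B axiom p → □◇p.
It corresponds to symmetry: ∀x ∀y (Rxy → Ryx).

Symmetry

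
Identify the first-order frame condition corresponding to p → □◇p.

symmetry

This is the B axiom.
It corresponds to symmetry: ∀x ∀y (Rxy → Ryx).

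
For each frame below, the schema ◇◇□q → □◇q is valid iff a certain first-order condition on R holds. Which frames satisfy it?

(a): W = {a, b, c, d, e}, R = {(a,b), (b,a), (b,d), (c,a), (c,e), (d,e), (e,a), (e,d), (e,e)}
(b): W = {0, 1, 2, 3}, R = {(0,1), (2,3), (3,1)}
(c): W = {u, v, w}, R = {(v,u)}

Frame correspondent (Sahlqvist): ∀x ∀y ∀z ((xR²y ∧ xRz) → ∃w (yRw ∧ zRw)) — i.e. a generalized confluence (Geach) condition.
(a): fails — aR²a, aRb but no w with aRw and bRw.
(b): fails — 2R²1, 2R3 but no w with 1Rw and 3Rw.
(c): holds.
Valid on: (c).

(c)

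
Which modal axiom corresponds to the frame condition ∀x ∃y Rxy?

A defining formula is □p → ◇p (the D axiom).
Suppose □p→◇p is valid. At any x set V(p)=W. Then □p at x, so ◇p at x, so x has a successor.

□p → ◇p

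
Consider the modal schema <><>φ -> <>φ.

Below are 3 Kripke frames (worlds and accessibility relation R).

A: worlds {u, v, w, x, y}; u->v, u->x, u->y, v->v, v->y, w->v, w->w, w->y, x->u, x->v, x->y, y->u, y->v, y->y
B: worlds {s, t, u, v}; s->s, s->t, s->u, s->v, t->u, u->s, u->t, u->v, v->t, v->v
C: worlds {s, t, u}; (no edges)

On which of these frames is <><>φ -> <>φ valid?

C

This is the axiom for transitivity; its first-order frame correspondent is forall x forall y forall z (Rxy & Ryz -> Rxz).
A: fails — Rxu and Rux but not Rxx.
B: fails — Rut and Rtu but not Ruu.
C: condition met.
Valid on: C.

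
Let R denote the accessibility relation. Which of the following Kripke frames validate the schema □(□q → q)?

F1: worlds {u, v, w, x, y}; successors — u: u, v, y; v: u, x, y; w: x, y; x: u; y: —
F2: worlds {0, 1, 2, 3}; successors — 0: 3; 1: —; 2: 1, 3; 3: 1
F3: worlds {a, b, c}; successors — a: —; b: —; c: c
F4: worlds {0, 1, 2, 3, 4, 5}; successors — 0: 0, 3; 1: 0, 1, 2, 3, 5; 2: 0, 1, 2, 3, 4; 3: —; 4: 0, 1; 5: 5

This is the axiom for shift-reflexivity; its first-order frame correspondent is ∀x ∀y (Rxy → Ryy).
F1: fails — Ruv but not Rvv.
F2: fails — R23 but not R33.
F3: ✓.
F4: fails — R23 but not R33.

F3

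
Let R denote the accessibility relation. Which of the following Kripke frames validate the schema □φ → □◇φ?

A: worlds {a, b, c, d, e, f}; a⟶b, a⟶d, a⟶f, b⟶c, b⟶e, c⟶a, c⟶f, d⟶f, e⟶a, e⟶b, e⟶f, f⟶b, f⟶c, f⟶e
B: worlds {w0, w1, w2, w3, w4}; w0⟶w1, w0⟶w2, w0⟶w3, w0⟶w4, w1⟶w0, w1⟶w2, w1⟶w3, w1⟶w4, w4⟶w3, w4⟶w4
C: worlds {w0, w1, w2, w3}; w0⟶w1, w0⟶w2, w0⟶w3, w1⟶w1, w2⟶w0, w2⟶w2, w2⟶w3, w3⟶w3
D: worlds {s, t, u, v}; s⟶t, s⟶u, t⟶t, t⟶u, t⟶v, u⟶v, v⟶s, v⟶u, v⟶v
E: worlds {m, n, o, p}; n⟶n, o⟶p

C

This is the axiom for a generalized confluence (Geach) condition; its first-order frame correspondent is ∀x ∀z (xRz → ∃w (xRw ∧ zRw)).
A: fails — aRb but no w with aRw and bRw.
B: fails — w0Rw2 but no w with w0Rw and w2Rw.
C: ✓.
D: fails — sRu but no w with sRw and uRw.
E: fails — oRp but no w with oRw and pRw.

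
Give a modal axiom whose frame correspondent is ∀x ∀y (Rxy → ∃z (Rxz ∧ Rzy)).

This is density; the standard corresponding axiom is C4: □□q → □q.
Suppose □□q→□q is valid. Take Rxy and set V(q)={w : xR²w}. Then □□q at x, so □q at x, so q at y, i.e. ∃z(Rxz∧Rzy).

□□q → □q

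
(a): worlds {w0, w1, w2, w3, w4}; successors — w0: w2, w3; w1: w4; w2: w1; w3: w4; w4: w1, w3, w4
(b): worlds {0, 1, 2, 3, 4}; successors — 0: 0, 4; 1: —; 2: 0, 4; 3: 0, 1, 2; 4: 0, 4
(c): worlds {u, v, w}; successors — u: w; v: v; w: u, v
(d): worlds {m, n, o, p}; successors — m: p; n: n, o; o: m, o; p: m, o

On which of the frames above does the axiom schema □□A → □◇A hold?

Frame correspondent (Sahlqvist): ∀x ∀z (xRz → ∃w (xR²w ∧ zRw)) — i.e. a generalized confluence (Geach) condition.
(a): satisfies the condition.
(b): fails — 3R1 but no w with 3R²w and 1Rw.
(c): satisfies the condition.
(d): satisfies the condition.

(a), (c), (d)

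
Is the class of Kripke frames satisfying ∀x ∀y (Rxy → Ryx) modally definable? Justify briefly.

This is a Sahlqvist condition; the B axiom q → □◇q defines it.
Suppose q→□◇q is valid. Take Rxy and set V(q)={x}. Then q at x, so □◇q at x, so ◇q at y, so some z with Ryz has q; z=x, i.e. Ryx.

Definable; q → □◇q defines it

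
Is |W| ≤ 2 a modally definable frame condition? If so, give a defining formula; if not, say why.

Modal frame validity is preserved under disjoint unions.
Any modal formula valid on each of 3 disjoint one-world frames is valid on their disjoint union (validity is preserved under disjoint unions). Each one-world frame has |W|=1≤2, but the union has |W|=3.
Hence having at most 2 worlds is not modally definable.

Not definable by any modal formula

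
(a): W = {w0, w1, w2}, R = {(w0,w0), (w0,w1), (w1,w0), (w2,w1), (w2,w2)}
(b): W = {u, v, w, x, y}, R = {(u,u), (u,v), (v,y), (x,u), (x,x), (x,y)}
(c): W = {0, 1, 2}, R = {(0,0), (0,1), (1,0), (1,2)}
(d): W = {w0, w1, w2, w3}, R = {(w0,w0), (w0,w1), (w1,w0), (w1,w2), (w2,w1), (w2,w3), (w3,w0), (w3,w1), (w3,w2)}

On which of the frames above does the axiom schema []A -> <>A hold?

(a), (d)

This is the axiom for seriality; its first-order frame correspondent is forall x exists y Rxy.
(a): holds.
(b): fails — world w has no successor.
(c): fails — world 2 has no successor.
(d): holds.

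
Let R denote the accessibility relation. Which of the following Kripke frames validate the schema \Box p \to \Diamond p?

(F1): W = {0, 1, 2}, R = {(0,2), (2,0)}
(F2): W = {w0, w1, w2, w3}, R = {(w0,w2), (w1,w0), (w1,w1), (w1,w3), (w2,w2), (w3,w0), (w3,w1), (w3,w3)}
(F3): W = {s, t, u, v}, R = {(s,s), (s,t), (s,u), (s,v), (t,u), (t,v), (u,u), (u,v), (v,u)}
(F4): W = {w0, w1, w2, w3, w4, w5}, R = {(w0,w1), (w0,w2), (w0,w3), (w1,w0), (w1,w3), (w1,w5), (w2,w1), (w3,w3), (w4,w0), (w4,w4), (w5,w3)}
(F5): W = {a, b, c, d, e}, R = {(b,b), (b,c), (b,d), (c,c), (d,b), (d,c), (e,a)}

(F2), (F3), (F4)

The schema corresponds to seriality: \forall x \exists y Rxy.
(F1): fails — world 1 has no successor.
(F2): satisfies the condition.
(F3): satisfies the condition.
(F4): satisfies the condition.
(F5): fails — world a has no successor.
Valid on: (F2), (F3), (F4).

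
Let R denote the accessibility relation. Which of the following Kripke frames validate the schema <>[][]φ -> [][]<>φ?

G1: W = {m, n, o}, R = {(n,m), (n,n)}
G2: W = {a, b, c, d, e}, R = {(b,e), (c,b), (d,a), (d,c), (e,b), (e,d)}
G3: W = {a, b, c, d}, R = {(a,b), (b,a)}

G3

The schema corresponds to a generalized confluence (Geach) condition: forall x forall y forall z ((xRy & x R^2 z) -> exists w (y R^2 w & zRw)).
G1: fails — nRm, nR²m but no w with mR²w and mRw.
G2: fails — dRa, dR²b but no w with aR²w and bRw.
G3: ✓.
Valid on: G3.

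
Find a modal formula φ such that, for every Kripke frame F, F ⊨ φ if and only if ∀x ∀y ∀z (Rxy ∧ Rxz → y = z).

This is partial functionality; the standard corresponding axiom is CD: ◇s → □s.
Suppose ◇s→□s is valid. Take Rxy, Rxz and set V(s)={y}. Then ◇s at x, so □s at x, so s at z, i.e. z=y.

◇s → □s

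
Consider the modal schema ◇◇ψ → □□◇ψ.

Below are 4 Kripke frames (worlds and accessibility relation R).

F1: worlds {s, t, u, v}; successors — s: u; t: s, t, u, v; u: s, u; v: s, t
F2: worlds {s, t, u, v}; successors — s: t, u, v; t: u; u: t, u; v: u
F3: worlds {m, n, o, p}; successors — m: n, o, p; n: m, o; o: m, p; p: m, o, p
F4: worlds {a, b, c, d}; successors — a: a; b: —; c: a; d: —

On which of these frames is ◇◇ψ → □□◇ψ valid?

Frame correspondent (Sahlqvist): ∀x ∀y ∀z ((xR²y ∧ xR²z) → ∃w (y = w ∧ zRw)) — i.e. a generalized confluence (Geach) condition.
F1: fails — sR²s, sR²s but no w with s=w and sRw.
F2: fails — sR²t, sR²t but no w with t=w and tRw.
F3: fails — mR²m, mR²m but no w with m=w and mRw.
F4: holds.

F4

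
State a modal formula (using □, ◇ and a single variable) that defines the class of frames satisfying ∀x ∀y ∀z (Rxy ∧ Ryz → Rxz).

□ψ → □□ψ

The condition is transitivity. The 4 schema □ψ → □□ψ defines it.
Suppose □ψ→□□ψ is valid. Take Rxy, Ryz and set V(ψ)={w : Rxw}. Then □ψ at x, so □□ψ at x, so □ψ at y, so ψ at z, i.e. Rxz.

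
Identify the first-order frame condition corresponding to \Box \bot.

This is the Ver axiom.
It corresponds to emptiness of R: \forall x \forall y \neg Rxy.

Emptiness of R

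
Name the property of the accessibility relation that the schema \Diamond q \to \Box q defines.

This is the CD axiom.
Its frame correspondent is partial functionality — \forall x \forall y \forall z (Rxy \wedge Rxz \to y = z).

Partial functionality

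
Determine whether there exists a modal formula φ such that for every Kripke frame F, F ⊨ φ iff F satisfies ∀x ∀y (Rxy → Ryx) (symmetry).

Yes, by p → □◇p

The condition is symmetry. A defining modal formula is p → □◇p.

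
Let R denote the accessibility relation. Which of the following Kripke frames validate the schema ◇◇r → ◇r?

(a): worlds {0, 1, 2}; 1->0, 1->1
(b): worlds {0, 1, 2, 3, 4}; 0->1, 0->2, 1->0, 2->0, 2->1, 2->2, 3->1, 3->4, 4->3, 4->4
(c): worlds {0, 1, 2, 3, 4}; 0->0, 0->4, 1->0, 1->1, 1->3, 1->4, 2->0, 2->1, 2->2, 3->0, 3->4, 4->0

The schema corresponds to transitivity: ∀x ∀y ∀z (Rxy ∧ Ryz → Rxz).
(a): condition met.
(b): fails — R10 and R02 but not R12.
(c): fails — R20 and R04 but not R24.
Valid on: (a).

(a)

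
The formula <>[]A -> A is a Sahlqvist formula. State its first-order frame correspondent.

This is a form of the B axiom.
Its frame correspondent is symmetry — forall x forall y (Rxy -> Ryx).

symmetry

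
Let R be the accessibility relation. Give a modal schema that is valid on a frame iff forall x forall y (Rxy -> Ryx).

A defining formula is q → □◇q (the B axiom).
Suppose q→□◇q is valid. Take Rxy and set V(q)={x}. Then q at x, so □◇q at x, so ◇q at y, so some z with Ryz has q; z=x, i.e. Ryx.

q → □◇q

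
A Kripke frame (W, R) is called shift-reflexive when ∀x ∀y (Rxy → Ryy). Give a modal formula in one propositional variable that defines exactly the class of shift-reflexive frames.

This is shift-reflexivity; the standard corresponding axiom is T□: □(□p → p).
Suppose □(□p→p) is valid. Take Rxy and set V(p)={w : Ryw}. Then at y, □p holds; since □(□p→p) at x, □p→p at y, so p at y, i.e. Ryy.

□(□p → p)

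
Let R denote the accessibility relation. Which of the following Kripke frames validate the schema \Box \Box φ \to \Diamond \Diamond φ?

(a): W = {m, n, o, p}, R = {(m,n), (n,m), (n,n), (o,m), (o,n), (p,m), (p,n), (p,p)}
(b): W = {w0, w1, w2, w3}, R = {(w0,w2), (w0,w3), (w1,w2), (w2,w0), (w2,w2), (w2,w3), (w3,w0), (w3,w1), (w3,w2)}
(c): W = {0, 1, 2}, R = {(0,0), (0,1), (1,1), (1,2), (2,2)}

Frame correspondent (Sahlqvist): \forall x \exists w (x R^2 w \wedge x R^2 w) — i.e. a generalized confluence (Geach) condition.
(a): satisfies the condition.
(b): satisfies the condition.
(c): satisfies the condition.

(a), (b), (c)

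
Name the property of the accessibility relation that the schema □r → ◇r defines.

Seriality

This is the D axiom.
It corresponds to seriality: ∀x ∃y Rxy.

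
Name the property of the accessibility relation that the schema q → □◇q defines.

Suppose q→□◇q is valid. Take Rxy and set V(q)={x}. Then q at x, so □◇q at x, so ◇q at y, so some z with Ryz has q; z=x, i.e. Ryx.
Conversely, any frame satisfying ∀x ∀y (Rxy → Ryx) validates the schema.
Frame condition: ∀x ∀y (Rxy → Ryx).

Symmetry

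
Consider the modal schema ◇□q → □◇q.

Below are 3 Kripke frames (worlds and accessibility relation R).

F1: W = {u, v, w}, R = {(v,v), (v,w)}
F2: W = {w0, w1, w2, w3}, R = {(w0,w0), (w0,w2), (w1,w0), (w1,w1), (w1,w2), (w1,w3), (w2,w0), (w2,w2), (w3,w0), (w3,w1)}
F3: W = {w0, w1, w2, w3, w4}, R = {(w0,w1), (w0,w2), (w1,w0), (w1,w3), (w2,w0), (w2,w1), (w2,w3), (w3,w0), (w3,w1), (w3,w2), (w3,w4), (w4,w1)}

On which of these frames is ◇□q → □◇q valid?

F2

The schema corresponds to convergence: ∀x ∀y ∀z (Rxy ∧ Rxz → ∃w (Ryw ∧ Rzw)).
F1: fails — Rvv and Rvw but v and w have no common successor.
F2: holds.
F3: fails — Rw2w1 and Rw2w0 but w1 and w0 have no common successor.
Valid on: F2.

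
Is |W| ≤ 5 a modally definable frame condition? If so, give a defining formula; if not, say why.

No — not modally definable

Any modally definable frame class is closed under disjoint unions.
Any modal formula valid on each of 6 disjoint one-world frames is valid on their disjoint union (validity is preserved under disjoint unions). Each one-world frame has |W|=1≤5, but the union has |W|=6.
So the class is not modally definable.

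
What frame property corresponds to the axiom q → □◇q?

Symmetry

Suppose q→□◇q is valid. Take Rxy and set V(q)={x}. Then q at x, so □◇q at x, so ◇q at y, so some z with Ryz has q; z=x, i.e. Ryx.
Conversely, on a frame with symmetry the schema holds at every world under every valuation.
Frame condition: ∀x ∀y (Rxy → Ryx).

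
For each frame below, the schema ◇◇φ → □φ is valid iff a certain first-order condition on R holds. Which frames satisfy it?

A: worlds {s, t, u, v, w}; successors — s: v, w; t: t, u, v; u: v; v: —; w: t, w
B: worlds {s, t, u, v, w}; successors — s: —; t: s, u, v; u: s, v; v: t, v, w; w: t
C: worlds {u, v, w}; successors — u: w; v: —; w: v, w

This is the axiom for a generalized confluence (Geach) condition; its first-order frame correspondent is ∀x ∀y ∀z ((xR²y ∧ xRz) → ∃w (y = w ∧ z = w)).
A: fails — sR²t, sRv but t ≠ v.
B: fails — tR²s, tRu but s ≠ u.
C: fails — uR²v, uRw but v ≠ w.

none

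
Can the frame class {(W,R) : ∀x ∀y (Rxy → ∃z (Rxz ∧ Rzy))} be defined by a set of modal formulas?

Definable; □□q → □q defines it

Yes: it is density, defined by the C4 schema □□q → □q.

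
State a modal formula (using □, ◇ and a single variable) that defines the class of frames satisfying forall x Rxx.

□q → q

This is reflexivity; the standard corresponding axiom is T: □q → q.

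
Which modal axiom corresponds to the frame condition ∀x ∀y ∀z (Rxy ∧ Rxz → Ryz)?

This is the Euclidean property; the standard corresponding axiom is 5: ◇r → □◇r.
Suppose ◇r→□◇r is valid. Take Rxy, Rxz and set V(r)={y}. Then ◇r at x, so □◇r at x, so ◇r at z, so some w with Rzw has r; w=y, i.e. Rzy. By symmetry of the argument, Ryz.

◇r → □◇r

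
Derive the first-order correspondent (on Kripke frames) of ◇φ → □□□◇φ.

∀x ∀y ∀z ((xRy ∧ xR³z) → ∃w (y = w ∧ zRw))

This is a Sahlqvist (Geach-type) schema ◇^1□^0φ → □^3◇^1φ.
Minimal-valuation argument: fix x; take any y with xR^1y and any z with xR^3z. Set V(φ) to the set of worlds R-reachable from y in exactly 0 steps. Then □^0φ holds at y, so the antecedent holds at x; validity forces ◇^1φ at z, giving a w with zR^1w and yR^0w.
First-order correspondent: ∀x ∀y ∀z ((xRy ∧ xR³z) → ∃w (y = w ∧ zRw)).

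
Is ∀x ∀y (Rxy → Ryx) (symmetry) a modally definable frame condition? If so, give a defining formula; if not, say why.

Definable; r → □◇r defines it

Yes: it is symmetry, defined by the B schema r → □◇r.
Suppose r→□◇r is valid. Take Rxy and set V(r)={x}. Then r at x, so □◇r at x, so ◇r at y, so some z with Ryz has r; z=x, i.e. Ryx.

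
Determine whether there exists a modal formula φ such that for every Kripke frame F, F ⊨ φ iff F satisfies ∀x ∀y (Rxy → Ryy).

The condition is shift-reflexivity. A defining modal formula is □(□q → q).
Suppose □(□q→q) is valid. Take Rxy and set V(q)={w : Ryw}. Then at y, □q holds; since □(□q→q) at x, □q→q at y, so q at y, i.e. Ryy.

Definable; □(□q → q) defines it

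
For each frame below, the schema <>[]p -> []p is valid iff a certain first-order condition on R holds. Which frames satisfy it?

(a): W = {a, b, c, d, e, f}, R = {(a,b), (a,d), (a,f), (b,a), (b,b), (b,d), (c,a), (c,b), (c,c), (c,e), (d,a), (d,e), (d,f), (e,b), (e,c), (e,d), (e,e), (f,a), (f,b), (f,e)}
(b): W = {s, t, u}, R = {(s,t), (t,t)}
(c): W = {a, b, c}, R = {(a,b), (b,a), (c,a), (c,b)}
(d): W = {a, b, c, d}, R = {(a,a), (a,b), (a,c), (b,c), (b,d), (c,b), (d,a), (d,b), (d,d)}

(b)

This is the axiom for the Euclidean property; its first-order frame correspondent is forall x forall y forall z (Rxy & Rxz -> Ryz).
(a): fails — Rab and Raf but not Rbf.
(b): holds.
(c): fails — Rab and Rab but not Rbb.
(d): fails — Rab and Rab but not Rbb.
Valid on: (b).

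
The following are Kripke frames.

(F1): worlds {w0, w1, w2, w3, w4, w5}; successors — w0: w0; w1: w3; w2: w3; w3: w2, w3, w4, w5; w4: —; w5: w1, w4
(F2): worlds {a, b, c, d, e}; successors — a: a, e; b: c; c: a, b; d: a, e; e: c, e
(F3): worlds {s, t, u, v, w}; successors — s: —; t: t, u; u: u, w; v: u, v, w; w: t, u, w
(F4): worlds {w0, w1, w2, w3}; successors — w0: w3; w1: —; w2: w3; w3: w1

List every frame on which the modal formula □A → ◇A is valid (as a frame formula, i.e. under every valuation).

This is the axiom for seriality; its first-order frame correspondent is ∀x ∃y Rxy.
(F1): fails — world w4 has no successor.
(F2): satisfies the condition.
(F3): fails — world s has no successor.
(F4): fails — world w1 has no successor.

(F2)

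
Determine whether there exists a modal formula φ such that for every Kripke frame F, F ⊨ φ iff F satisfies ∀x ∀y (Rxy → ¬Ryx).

Not definable by any modal formula

If a class were modally definable it would be closed under surjective bounded morphisms (Goldblatt–Thomason).
The 4-cycle (worlds s,t,u,v with s→t→u→v→s) is asymmetric. Mapping every world to a single reflexive point • is a surjective bounded morphism, and the reflexive point is not asymmetric (R•• but asymmetry requires ¬R••).
Hence asymmetry is not modally definable.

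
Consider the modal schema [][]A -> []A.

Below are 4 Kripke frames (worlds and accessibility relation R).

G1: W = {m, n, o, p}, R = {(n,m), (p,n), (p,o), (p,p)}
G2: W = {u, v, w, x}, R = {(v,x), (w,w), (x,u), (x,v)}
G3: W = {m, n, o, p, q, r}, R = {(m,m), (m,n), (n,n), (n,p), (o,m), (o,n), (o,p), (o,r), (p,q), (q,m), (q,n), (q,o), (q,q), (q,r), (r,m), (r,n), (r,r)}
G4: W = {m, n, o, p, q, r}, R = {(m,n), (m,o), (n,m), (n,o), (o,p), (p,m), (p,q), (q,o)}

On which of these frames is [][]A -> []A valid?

Frame correspondent (Sahlqvist): forall x forall y (Rxy -> exists z (Rxz & Rzy)) — i.e. density.
G1: fails — Rnm but no z with Rnz and Rzm.
G2: fails — Rvx but no z with Rvz and Rzx.
G3: satisfies the condition.
G4: fails — Rop but no z with Roz and Rzp.
Valid on: G3.

G3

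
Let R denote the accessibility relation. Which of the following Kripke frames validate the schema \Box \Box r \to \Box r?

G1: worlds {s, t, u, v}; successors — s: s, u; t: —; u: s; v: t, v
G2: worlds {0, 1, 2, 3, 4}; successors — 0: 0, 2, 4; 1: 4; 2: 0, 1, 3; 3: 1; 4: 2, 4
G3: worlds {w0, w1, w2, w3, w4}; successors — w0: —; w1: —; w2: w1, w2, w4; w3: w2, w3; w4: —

G1, G3

The schema corresponds to density: \forall x \forall y (Rxy \to \exists z (Rxz \wedge Rzy)).
G1: satisfies the condition.
G2: fails — R31 but no z with R3z and Rz1.
G3: satisfies the condition.
Valid on: G1, G3.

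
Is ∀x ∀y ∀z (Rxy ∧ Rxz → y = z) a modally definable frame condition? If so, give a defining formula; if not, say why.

Yes — defined by ◇q → □q

Yes: it is partial functionality, defined by the CD schema ◇q → □q.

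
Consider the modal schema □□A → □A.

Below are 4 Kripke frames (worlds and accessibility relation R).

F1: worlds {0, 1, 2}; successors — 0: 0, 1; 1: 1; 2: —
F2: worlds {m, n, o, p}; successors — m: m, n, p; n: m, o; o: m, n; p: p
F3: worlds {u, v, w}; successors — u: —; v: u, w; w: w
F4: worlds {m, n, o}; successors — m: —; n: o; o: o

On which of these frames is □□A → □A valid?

The schema corresponds to density: ∀x ∀y (Rxy → ∃z (Rxz ∧ Rzy)).
F1: holds.
F2: fails — Rno but no z with Rnz and Rzo.
F3: fails — Rvu but no z with Rvz and Rzu.
F4: holds.

F1, F4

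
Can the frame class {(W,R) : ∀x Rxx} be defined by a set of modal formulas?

This is a Sahlqvist condition; the T axiom □p → p defines it.
Suppose □p→p is valid. At any x set V(p)={w : Rxw}. Then □p holds at x, so p holds at x, i.e. Rxx.

Yes, by □p → p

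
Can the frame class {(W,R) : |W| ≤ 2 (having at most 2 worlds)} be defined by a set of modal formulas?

No

Any modally definable frame class is closed under disjoint unions.
Any modal formula valid on each of 3 disjoint one-world frames is valid on their disjoint union (validity is preserved under disjoint unions). Each one-world frame has |W|=1≤2, but the union has |W|=3.
So the class is not modally definable.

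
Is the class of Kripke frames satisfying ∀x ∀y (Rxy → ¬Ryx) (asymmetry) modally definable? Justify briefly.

Not modally definable

If a class were modally definable it would be closed under surjective bounded morphisms (Goldblatt–Thomason).
The 5-cycle (worlds s,t,u,v,w with s→t→u→v→w→s) is asymmetric. Mapping every world to a single reflexive point • is a surjective bounded morphism, and the reflexive point is not asymmetric (R•• but asymmetry requires ¬R••).
Hence asymmetry is not modally definable.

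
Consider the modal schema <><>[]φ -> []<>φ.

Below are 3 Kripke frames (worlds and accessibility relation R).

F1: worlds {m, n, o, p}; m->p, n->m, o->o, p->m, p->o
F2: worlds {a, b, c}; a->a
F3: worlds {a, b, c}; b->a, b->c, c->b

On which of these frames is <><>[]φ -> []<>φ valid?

This is the axiom for a generalized confluence (Geach) condition; its first-order frame correspondent is forall x forall y forall z ((x R^2 y & xRz) -> exists w (yRw & zRw)).
F1: fails — mR²m, mRp but no w with mRw and pRw.
F2: satisfies the condition.
F3: fails — bR²b, bRa but no w with bRw and aRw.

F2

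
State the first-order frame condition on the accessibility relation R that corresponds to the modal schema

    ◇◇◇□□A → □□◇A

This is a Sahlqvist (Geach-type) schema ◇^3□^2A → □^2◇^1A.
Minimal-valuation argument: fix x; take any y with xR^3y and any z with xR^2z. Set V(A) to the set of worlds R-reachable from y in exactly 2 steps. Then □^2A holds at y, so the antecedent holds at x; validity forces ◇^1A at z, giving a w with zR^1w and yR^2w.
First-order correspondent: ∀x ∀y ∀z ((xR³y ∧ xR²z) → ∃w (yR²w ∧ zRw)).

∀x ∀y ∀z ((xR³y ∧ xR²z) → ∃w (yR²w ∧ zRw))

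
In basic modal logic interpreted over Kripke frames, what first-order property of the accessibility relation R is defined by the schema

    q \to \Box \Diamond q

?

symmetry

Suppose q→□◇q is valid. Take Rxy and set V(q)={x}. Then q at x, so □◇q at x, so ◇q at y, so some z with Ryz has q; z=x, i.e. Ryx.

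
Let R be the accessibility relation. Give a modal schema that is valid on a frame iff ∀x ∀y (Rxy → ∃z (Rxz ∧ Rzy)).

A defining formula is □□r → □r (the C4 axiom).
Suppose □□r→□r is valid. Take Rxy and set V(r)={w : xR²w}. Then □□r at x, so □r at x, so r at y, i.e. ∃z(Rxz∧Rzy).

□□r → □r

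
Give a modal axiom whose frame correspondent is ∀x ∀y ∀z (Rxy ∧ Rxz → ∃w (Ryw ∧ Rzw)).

The condition is convergence. The .2 schema ◇□ψ → □◇ψ defines it.
Suppose ◇□ψ→□◇ψ is valid. Take Rxy, Rxz and set V(ψ)={w : Ryw}. Then □ψ at y so ◇□ψ at x, so □◇ψ at x, so ◇ψ at z, giving w with Rzw and Ryw.

◇□ψ → □◇ψ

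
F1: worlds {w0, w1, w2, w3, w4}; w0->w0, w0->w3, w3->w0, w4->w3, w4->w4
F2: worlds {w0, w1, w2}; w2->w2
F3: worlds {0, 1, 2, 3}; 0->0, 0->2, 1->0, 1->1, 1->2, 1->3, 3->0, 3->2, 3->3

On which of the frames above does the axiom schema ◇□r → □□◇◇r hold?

Frame correspondent (Sahlqvist): ∀x ∀y ∀z ((xRy ∧ xR²z) → ∃w (yRw ∧ zR²w)) — i.e. a generalized confluence (Geach) condition.
F1: holds.
F2: holds.
F3: fails — 0R0, 0R²2 but no w with 0Rw and 2R²w.
Valid on: F1, F2.

F1, F2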